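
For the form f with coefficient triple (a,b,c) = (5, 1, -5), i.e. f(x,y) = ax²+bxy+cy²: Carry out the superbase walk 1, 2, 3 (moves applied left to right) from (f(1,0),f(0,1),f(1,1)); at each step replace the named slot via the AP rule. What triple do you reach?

start (5,-5,1) = (f(1,0),f(0,1),f(1,1))
replace slot 1: 2·((-5)+1) − 5 = -13 → (-13,-5,1)
replace slot 2: 2·((-13)+1) − (-5) = -19 → (-13,-19,1)
replace slot 3: 2·((-13)+(-19)) − 1 = -65 → (-13,-19,-65)

-13,-19,-65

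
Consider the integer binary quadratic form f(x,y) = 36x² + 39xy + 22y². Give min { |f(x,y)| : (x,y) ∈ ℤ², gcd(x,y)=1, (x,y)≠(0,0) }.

translate: b→-33 (≡39 mod 72), so (36,39,22)→(36,-33,19)
flip: (36,-33,19)→(19,33,36)
translate: b→-5 (≡33 mod 38), so (19,33,36)→(19,-5,22)
reduced (well bottom): (19,-5,22) with a≤c, −a<b≤a
well minimum = a = 19

19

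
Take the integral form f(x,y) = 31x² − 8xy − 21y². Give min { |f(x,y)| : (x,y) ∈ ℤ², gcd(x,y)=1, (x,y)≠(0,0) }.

descent: ρ → (-21,50,2)  [lands on river]
river: ρ → (2,50,-21)
river: ρ → (-21,34,18)
river: ρ → (18,38,-17)
river: ρ → (-17,30,26)
river: ρ → (26,22,-21)
river: ρ → (-21,20,27)
river: ρ → (27,34,-14)
river: ρ → (-14,50,3)
river: ρ → (3,46,-46)
river: ρ → (-46,46,3)
river: ρ → (3,50,-14)
river: ρ → (-14,34,27)
river: ρ → (27,20,-21)
river: ρ → (-21,22,26)
river: ρ → (26,30,-17)
river: ρ → (-17,38,18)
river: ρ → (18,34,-21)
closes: descent 1, river 18
min |a| on river = 2

2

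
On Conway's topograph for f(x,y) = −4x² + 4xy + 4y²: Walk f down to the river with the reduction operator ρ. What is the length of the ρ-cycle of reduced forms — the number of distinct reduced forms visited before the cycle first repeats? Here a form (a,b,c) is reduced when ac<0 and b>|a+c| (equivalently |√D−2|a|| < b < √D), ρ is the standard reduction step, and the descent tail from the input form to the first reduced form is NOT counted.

D = 80, ⌊√D⌋ = 8
river: ρ → (4,4,-4)
river: ρ → (-4,4,4)
ρ-cycle length = 2 (tail of 0 descent steps not counted)

2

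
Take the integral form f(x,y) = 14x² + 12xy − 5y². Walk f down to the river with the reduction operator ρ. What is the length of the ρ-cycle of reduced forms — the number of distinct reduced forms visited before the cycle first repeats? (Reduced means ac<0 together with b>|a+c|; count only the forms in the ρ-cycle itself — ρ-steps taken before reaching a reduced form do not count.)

D = 424, ⌊√D⌋ = 20
river: ρ → (-5,18,5)
river: ρ → (5,12,-14)
river: ρ → (-14,16,3)
river: ρ → (3,20,-2)
river: ρ → (-2,20,3)
river: ρ → (3,16,-14)
river: ρ → (-14,12,5)
river: ρ → (5,18,-5)
river: ρ → (-5,12,14)
river: ρ → (14,16,-3)
river: ρ → (-3,20,2)
river: ρ → (2,20,-3)
river: ρ → (-3,16,14)
river: ρ → (14,12,-5)
ρ-cycle length = 14 (tail of 0 descent steps not counted)

14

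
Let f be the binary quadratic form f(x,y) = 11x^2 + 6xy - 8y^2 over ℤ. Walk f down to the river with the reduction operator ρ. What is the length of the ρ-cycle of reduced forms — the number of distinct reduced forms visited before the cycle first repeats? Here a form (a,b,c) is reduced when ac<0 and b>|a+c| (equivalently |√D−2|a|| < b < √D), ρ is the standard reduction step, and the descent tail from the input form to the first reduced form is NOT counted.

D = 388, ⌊√D⌋ = 19
river: ρ → (-8,10,9)
river: ρ → (9,8,-9)
river: ρ → (-9,10,8)
river: ρ → (8,6,-11)
river: ρ → (-11,16,3)
river: ρ → (3,14,-16)
river: ρ → (-16,18,1)
river: ρ → (1,18,-16)
river: ρ → (-16,14,3)
river: ρ → (3,16,-11)
river: ρ → (-11,6,8)
river: ρ → (8,10,-9)
river: ρ → (-9,8,9)
river: ρ → (9,10,-8)
river: ρ → (-8,6,11)
river: ρ → (11,16,-3)
river: ρ → (-3,14,16)
river: ρ → (16,18,-1)
river: ρ → (-1,18,16)
river: ρ → (16,14,-3)
river: ρ → (-3,16,11)
river: ρ → (11,6,-8)
ρ-cycle length = 22 (tail of 0 descent steps not counted)

22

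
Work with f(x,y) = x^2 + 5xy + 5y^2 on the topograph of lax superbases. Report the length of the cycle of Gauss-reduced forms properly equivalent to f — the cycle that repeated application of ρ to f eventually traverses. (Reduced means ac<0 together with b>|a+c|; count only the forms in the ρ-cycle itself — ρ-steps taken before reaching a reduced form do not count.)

D = 5, ⌊√D⌋ = 2
descent: ρ → (5,5,1)
descent: ρ → (1,1,-1)  [lands on river]
river: ρ → (-1,1,1)
ρ-cycle length = 2 (tail of 2 descent steps not counted)

2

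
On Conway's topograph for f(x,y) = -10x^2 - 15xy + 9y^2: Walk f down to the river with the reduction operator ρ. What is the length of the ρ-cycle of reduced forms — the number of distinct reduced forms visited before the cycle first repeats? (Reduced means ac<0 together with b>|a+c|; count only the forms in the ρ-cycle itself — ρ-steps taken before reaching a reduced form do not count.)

D = 585, ⌊√D⌋ = 24
descent: ρ → (9,15,-10)  [lands on river]
river: ρ → (-10,5,14)
river: ρ → (14,23,-1)
river: ρ → (-1,23,14)
river: ρ → (14,5,-10)
river: ρ → (-10,15,9)
river: ρ → (9,21,-4)
river: ρ → (-4,19,14)
river: ρ → (14,9,-9)
river: ρ → (-9,9,14)
river: ρ → (14,19,-4)
river: ρ → (-4,21,9)
ρ-cycle length = 12 (tail of 1 descent step not counted)

12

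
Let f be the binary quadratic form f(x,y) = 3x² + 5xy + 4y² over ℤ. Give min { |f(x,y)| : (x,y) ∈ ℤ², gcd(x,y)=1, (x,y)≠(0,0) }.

translate: b→-1 (≡5 mod 6), so (3,5,4)→(3,-1,2)
flip: (3,-1,2)→(2,1,3)
reduced (well bottom): (2,1,3) with a≤c, −a<b≤a
well minimum = a = 2

2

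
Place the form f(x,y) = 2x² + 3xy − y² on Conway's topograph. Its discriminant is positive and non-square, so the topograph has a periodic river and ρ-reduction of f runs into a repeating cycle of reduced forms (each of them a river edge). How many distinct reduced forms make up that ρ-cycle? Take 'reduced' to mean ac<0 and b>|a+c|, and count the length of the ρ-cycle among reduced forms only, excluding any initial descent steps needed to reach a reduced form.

D = 17, ⌊√D⌋ = 4
river: ρ → (-1,3,2)
river: ρ → (2,1,-2)
river: ρ → (-2,3,1)
river: ρ → (1,3,-2)
river: ρ → (-2,1,2)
river: ρ → (2,3,-1)
ρ-cycle length = 6 (tail of 0 descent steps not counted)

6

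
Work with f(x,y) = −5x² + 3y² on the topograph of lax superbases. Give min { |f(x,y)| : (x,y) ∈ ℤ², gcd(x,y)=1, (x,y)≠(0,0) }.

descent: ρ → (3,6,-2)  [lands on river]
river: ρ → (-2,6,3)
closes: descent 1, river 2
min |a| on river = 2

2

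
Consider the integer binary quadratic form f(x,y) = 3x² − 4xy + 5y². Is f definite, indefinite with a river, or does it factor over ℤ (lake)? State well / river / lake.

D = b²−4ac = (-4)² − 4·3·5 = -44
D < 0 ⇒ definite ⇒ every region one sign ⇒ single well

well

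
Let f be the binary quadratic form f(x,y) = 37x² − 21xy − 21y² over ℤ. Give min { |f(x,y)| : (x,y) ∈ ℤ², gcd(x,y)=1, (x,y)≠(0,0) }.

descent: ρ → (-21,21,37)  [lands on river]
river: ρ → (37,53,-5)
river: ρ → (-5,57,15)
river: ρ → (15,33,-41)
river: ρ → (-41,49,7)
river: ρ → (7,49,-41)
river: ρ → (-41,33,15)
river: ρ → (15,57,-5)
river: ρ → (-5,53,37)
river: ρ → (37,21,-21)
closes: descent 1, river 10
min |a| on river = 5

5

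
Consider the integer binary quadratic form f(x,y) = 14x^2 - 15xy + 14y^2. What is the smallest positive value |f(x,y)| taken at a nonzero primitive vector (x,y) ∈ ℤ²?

translate: b→13 (≡-15 mod 28), so (14,-15,14)→(14,13,13)
flip: (14,13,13)→(13,-13,14)
translate: b→13 (≡-13 mod 26), so (13,-13,14)→(13,13,14)
reduced (well bottom): (13,13,14) with a≤c, −a<b≤a
well minimum = a = 13

13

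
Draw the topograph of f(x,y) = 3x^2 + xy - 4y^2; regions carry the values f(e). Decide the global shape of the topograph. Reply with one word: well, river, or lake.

D = b²−4ac = 1² − 4·3·(-4) = 49
D = 7² is a perfect square ⇒ form factors over ℤ ⇒ lakes

lake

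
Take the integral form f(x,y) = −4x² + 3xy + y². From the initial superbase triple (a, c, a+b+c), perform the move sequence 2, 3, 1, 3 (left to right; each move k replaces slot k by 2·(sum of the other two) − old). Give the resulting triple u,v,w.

start (-4,1,0) = (f(1,0),f(0,1),f(1,1))
replace slot 2: 2·((-4)+0) − 1 = -9 → (-4,-9,0)
replace slot 3: 2·((-4)+(-9)) − 0 = -26 → (-4,-9,-26)
replace slot 1: 2·((-9)+(-26)) − (-4) = -66 → (-66,-9,-26)
replace slot 3: 2·((-66)+(-9)) − (-26) = -124 → (-66,-9,-124)

-66,-9,-124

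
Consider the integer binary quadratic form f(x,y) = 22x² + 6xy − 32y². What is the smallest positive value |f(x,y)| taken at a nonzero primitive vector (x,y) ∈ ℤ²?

descent: ρ → (-32,-6,22)
descent: ρ → (22,50,-4)  [lands on river]
river: ρ → (-4,46,46)
river: ρ → (46,46,-4)
river: ρ → (-4,50,22)
river: ρ → (22,38,-16)
river: ρ → (-16,26,34)
river: ρ → (34,42,-8)
river: ρ → (-8,38,44)
river: ρ → (44,50,-2)
river: ρ → (-2,50,44)
river: ρ → (44,38,-8)
river: ρ → (-8,42,34)
river: ρ → (34,26,-16)
river: ρ → (-16,38,22)
closes: descent 2, river 14
min |a| on river = 2

2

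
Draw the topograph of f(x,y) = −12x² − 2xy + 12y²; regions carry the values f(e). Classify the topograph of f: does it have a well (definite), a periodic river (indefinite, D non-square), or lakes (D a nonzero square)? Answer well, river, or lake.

D = b²−4ac = (-2)² − 4·(-12)·12 = 580
D > 0 non-square ⇒ indefinite ⇒ periodic river

river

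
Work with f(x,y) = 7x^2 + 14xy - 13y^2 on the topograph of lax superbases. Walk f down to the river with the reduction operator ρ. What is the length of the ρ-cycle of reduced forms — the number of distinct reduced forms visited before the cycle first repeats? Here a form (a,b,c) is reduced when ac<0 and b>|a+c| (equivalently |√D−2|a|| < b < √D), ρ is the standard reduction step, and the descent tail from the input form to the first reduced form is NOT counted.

D = 560, ⌊√D⌋ = 23
river: ρ → (-13,12,8)
river: ρ → (8,20,-5)
river: ρ → (-5,20,8)
river: ρ → (8,12,-13)
river: ρ → (-13,14,7)
river: ρ → (7,14,-13)
ρ-cycle length = 6 (tail of 0 descent steps not counted)

6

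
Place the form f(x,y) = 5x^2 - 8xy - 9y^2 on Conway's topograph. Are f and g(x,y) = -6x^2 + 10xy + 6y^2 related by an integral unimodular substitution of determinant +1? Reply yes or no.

D₁ = 244, D₂ = 244
river cycle of f (length 22): (-9, 8, 5), (5, 12, -5), (-5, 8, 9), (9, 10, -4), (-4, 14, 3), (3, 10, -12), (-12, 14, 1), (1, 14, -12), (-12, 10, 3), (3, 14, -4), … (12 more)
river cycle of g (length 6): (6, 14, -2), (-2, 14, 6), (6, 10, -6), (-6, 14, 2), (2, 14, -6), (-6, 10, 6)
cycles differ ⇒ inequivalent

no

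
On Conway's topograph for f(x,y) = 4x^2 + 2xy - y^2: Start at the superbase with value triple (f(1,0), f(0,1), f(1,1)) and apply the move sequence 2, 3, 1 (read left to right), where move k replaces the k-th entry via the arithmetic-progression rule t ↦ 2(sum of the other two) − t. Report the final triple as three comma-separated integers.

start (4,-1,5) = (f(1,0),f(0,1),f(1,1))
replace slot 2: 2·(4+5) − (-1) = 19 → (4,19,5)
replace slot 3: 2·(4+19) − 5 = 41 → (4,19,41)
replace slot 1: 2·(19+41) − 4 = 116 → (116,19,41)

116,19,41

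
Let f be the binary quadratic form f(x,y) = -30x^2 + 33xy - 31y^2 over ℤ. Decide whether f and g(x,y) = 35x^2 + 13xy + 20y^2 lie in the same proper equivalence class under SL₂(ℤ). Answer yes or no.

D₁ = -2631, D₂ = -2631
f is negative-definite; reduce −f:
−f: translate: b→27 (≡-33 mod 60), so (30,-33,31)→(30,27,28)
−f: flip: (30,27,28)→(28,-27,30)
−f: reduced (well bottom): (28,-27,30) with a≤c, −a<b≤a
flip sign back: reduced form of f is (-28,27,-30)
g: flip: (35,13,20)→(20,-13,35)
g: reduced (well bottom): (20,-13,35) with a≤c, −a<b≤a
reduced forms (-28, 27, -30) vs (20, -13, 35) ⇒ inequivalent

no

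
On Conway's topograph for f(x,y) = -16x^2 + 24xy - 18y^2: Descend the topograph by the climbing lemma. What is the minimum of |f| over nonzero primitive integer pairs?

translate: b→8 (≡-24 mod 32), so (16,-24,18)→(16,8,10)
flip: (16,8,10)→(10,-8,16)
reduced (well bottom): (10,-8,16) with a≤c, −a<b≤a
well minimum |f| = |-10| = 10 (negative-definite)

10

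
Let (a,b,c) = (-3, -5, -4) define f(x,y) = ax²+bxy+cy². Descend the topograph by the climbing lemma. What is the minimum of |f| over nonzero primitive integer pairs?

translate: b→-1 (≡5 mod 6), so (3,5,4)→(3,-1,2)
flip: (3,-1,2)→(2,1,3)
reduced (well bottom): (2,1,3) with a≤c, −a<b≤a
well minimum |f| = |-2| = 2 (negative-definite)

2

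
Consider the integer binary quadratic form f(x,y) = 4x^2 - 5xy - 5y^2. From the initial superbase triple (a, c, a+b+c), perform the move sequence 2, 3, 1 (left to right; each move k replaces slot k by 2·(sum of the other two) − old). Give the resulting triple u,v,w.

start (4,-5,-6) = (f(1,0),f(0,1),f(1,1))
replace slot 2: 2·(4+(-6)) − (-5) = 1 → (4,1,-6)
replace slot 3: 2·(4+1) − (-6) = 16 → (4,1,16)
replace slot 1: 2·(1+16) − 4 = 30 → (30,1,16)

30,1,16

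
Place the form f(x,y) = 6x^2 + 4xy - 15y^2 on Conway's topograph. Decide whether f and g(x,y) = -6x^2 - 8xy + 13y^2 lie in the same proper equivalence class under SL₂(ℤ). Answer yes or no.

D₁ = 376, D₂ = 376
river cycle of f (length 16): (6, 16, -5), (-5, 14, 9), (9, 4, -10), (-10, 16, 3), (3, 14, -15), (-15, 16, 2), (2, 16, -15), (-15, 14, 3), (3, 16, -10), (-10, 4, 9), … (6 more)
river cycle of g (length 16): (13, 8, -6), (-6, 16, 5), (5, 14, -9), (-9, 4, 10), (10, 16, -3), (-3, 14, 15), (15, 16, -2), (-2, 16, 15), (15, 14, -3), (-3, 16, 10), … (6 more)
cycles differ ⇒ inequivalent

no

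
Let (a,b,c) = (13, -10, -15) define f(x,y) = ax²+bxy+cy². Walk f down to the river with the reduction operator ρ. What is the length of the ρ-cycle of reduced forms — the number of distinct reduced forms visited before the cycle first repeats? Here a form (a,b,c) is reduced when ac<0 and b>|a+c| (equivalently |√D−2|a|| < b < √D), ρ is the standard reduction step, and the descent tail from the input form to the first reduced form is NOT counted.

D = 880, ⌊√D⌋ = 29
descent: ρ → (-15,10,13)  [lands on river]
river: ρ → (13,16,-12)
river: ρ → (-12,8,17)
river: ρ → (17,26,-3)
river: ρ → (-3,28,8)
river: ρ → (8,20,-15)
ρ-cycle length = 6 (tail of 1 descent step not counted)

6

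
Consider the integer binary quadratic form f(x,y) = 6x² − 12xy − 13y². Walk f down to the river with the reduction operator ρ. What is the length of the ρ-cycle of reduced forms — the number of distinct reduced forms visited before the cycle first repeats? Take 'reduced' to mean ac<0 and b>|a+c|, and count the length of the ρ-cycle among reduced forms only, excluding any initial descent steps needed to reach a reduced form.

D = 456, ⌊√D⌋ = 21
descent: ρ → (-13,12,6)  [lands on river]
river: ρ → (6,12,-13)
river: ρ → (-13,14,5)
river: ρ → (5,16,-10)
river: ρ → (-10,4,11)
river: ρ → (11,18,-3)
river: ρ → (-3,18,11)
river: ρ → (11,4,-10)
river: ρ → (-10,16,5)
river: ρ → (5,14,-13)
ρ-cycle length = 10 (tail of 1 descent step not counted)

10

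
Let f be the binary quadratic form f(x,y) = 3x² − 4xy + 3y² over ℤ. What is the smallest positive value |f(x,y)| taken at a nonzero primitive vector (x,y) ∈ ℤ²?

translate: b→2 (≡-4 mod 6), so (3,-4,3)→(3,2,2)
flip: (3,2,2)→(2,-2,3)
translate: b→2 (≡-2 mod 4), so (2,-2,3)→(2,2,3)
reduced (well bottom): (2,2,3) with a≤c, −a<b≤a
well minimum = a = 2

2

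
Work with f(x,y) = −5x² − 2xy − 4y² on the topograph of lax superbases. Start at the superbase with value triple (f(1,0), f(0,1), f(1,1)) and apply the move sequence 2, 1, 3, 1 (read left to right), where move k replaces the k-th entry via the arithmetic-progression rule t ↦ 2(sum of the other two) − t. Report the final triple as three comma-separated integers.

start (-5,-4,-11) = (f(1,0),f(0,1),f(1,1))
replace slot 2: 2·((-5)+(-11)) − (-4) = -28 → (-5,-28,-11)
replace slot 1: 2·((-28)+(-11)) − (-5) = -73 → (-73,-28,-11)
replace slot 3: 2·((-73)+(-28)) − (-11) = -191 → (-73,-28,-191)
replace slot 1: 2·((-28)+(-191)) − (-73) = -365 → (-365,-28,-191)

-365,-28,-191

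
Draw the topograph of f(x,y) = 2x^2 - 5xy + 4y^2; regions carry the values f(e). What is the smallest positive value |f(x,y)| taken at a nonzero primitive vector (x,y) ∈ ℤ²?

translate: b→-1 (≡-5 mod 4), so (2,-5,4)→(2,-1,1)
flip: (2,-1,1)→(1,1,2)
reduced (well bottom): (1,1,2) with a≤c, −a<b≤a
well minimum = a = 1

1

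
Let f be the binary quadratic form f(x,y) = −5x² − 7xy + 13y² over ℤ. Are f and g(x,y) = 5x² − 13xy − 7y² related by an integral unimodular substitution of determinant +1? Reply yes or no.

D₁ = 309, D₂ = 309
river cycle of f (length 6): (-5, 13, 7), (7, 15, -3), (-3, 15, 7), (7, 13, -5), (-5, 17, 1), (1, 17, -5)
river cycle of g (length 6): (-7, 13, 5), (5, 17, -1), (-1, 17, 5), (5, 13, -7), (-7, 15, 3), (3, 15, -7)
cycles differ ⇒ inequivalent

no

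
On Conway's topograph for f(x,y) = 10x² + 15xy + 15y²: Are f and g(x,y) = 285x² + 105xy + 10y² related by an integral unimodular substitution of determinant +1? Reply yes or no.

D₁ = -375, D₂ = -375
f: translate: b→-5 (≡15 mod 20), so (10,15,15)→(10,-5,10)
f: flip: (10,-5,10)→(10,5,10)
f: reduced (well bottom): (10,5,10) with a≤c, −a<b≤a
g: flip: (285,105,10)→(10,-105,285)
g: translate: b→-5 (≡-105 mod 20), so (10,-105,285)→(10,-5,10)
g: flip: (10,-5,10)→(10,5,10)
g: reduced (well bottom): (10,5,10) with a≤c, −a<b≤a
reduced forms (10, 5, 10) vs (10, 5, 10) ⇒ equivalent

yes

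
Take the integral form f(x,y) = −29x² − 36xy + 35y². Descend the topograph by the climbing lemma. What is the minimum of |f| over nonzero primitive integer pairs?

descent: ρ → (35,36,-29)  [lands on river]
river: ρ → (-29,22,42)
river: ρ → (42,62,-9)
river: ρ → (-9,64,35)
river: ρ → (35,6,-38)
river: ρ → (-38,70,3)
river: ρ → (3,68,-61)
river: ρ → (-61,54,10)
river: ρ → (10,66,-25)
river: ρ → (-25,34,42)
river: ρ → (42,50,-17)
river: ρ → (-17,52,39)
river: ρ → (39,26,-30)
river: ρ → (-30,34,35)
closes: descent 1, river 14
min |a| on river = 3

3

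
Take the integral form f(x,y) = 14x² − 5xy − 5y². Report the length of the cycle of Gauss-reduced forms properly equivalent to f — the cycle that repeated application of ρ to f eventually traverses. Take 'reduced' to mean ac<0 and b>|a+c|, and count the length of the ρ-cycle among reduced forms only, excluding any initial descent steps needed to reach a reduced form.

D = 305, ⌊√D⌋ = 17
descent: ρ → (-5,15,4)  [lands on river]
river: ρ → (4,17,-1)
river: ρ → (-1,17,4)
river: ρ → (4,15,-5)
ρ-cycle length = 4 (tail of 1 descent step not counted)

4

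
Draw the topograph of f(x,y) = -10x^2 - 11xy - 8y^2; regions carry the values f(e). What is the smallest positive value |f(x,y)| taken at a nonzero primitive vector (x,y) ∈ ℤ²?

translate: b→-9 (≡11 mod 20), so (10,11,8)→(10,-9,7)
flip: (10,-9,7)→(7,9,10)
translate: b→-5 (≡9 mod 14), so (7,9,10)→(7,-5,8)
reduced (well bottom): (7,-5,8) with a≤c, −a<b≤a
well minimum |f| = |-7| = 7 (negative-definite)

7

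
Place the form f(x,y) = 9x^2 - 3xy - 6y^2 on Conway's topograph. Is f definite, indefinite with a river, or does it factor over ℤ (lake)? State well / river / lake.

D = b²−4ac = (-3)² − 4·9·(-6) = 225
D = 15² is a perfect square ⇒ form factors over ℤ ⇒ lakes

lake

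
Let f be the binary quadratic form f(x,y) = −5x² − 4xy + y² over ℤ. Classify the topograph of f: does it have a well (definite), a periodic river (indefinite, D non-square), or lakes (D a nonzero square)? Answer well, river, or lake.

D = b²−4ac = (-4)² − 4·(-5)·1 = 36
D = 6² is a perfect square ⇒ form factors over ℤ ⇒ lakes

lake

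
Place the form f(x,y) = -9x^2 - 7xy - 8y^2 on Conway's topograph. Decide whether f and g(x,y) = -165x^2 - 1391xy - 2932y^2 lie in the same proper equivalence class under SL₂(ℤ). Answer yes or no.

D₁ = -239, D₂ = -239
f is negative-definite; reduce −f:
−f: flip: (9,7,8)→(8,-7,9)
−f: reduced (well bottom): (8,-7,9) with a≤c, −a<b≤a
flip sign back: reduced form of f is (-8,7,-9)
g is negative-definite; reduce −g:
−g: translate: b→71 (≡1391 mod 330), so (165,1391,2932)→(165,71,8)
−g: flip: (165,71,8)→(8,-71,165)
−g: translate: b→-7 (≡-71 mod 16), so (8,-71,165)→(8,-7,9)
−g: reduced (well bottom): (8,-7,9) with a≤c, −a<b≤a
flip sign back: reduced form of g is (-8,7,-9)
reduced forms (-8, 7, -9) vs (-8, 7, -9) ⇒ equivalent

yes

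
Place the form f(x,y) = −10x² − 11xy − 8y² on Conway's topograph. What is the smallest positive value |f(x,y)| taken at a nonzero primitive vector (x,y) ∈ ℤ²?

translate: b→-9 (≡11 mod 20), so (10,11,8)→(10,-9,7)
flip: (10,-9,7)→(7,9,10)
translate: b→-5 (≡9 mod 14), so (7,9,10)→(7,-5,8)
reduced (well bottom): (7,-5,8) with a≤c, −a<b≤a
well minimum |f| = |-7| = 7 (negative-definite)

7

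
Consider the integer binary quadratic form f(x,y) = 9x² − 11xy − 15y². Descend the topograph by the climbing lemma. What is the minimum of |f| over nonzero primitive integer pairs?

descent: ρ → (-15,11,9)  [lands on river]
river: ρ → (9,25,-1)
river: ρ → (-1,25,9)
river: ρ → (9,11,-15)
river: ρ → (-15,19,5)
river: ρ → (5,21,-11)
river: ρ → (-11,23,3)
river: ρ → (3,25,-3)
river: ρ → (-3,23,11)
river: ρ → (11,21,-5)
river: ρ → (-5,19,15)
river: ρ → (15,11,-9)
river: ρ → (-9,25,1)
river: ρ → (1,25,-9)
river: ρ → (-9,11,15)
river: ρ → (15,19,-5)
river: ρ → (-5,21,11)
river: ρ → (11,23,-3)
river: ρ → (-3,25,3)
river: ρ → (3,23,-11)
river: ρ → (-11,21,5)
river: ρ → (5,19,-15)
closes: descent 1, river 22
min |a| on river = 1

1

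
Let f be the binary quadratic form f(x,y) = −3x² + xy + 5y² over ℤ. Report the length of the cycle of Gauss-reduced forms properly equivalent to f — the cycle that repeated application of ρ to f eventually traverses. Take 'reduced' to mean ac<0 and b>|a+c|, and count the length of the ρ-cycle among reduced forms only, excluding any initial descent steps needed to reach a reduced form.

D = 61, ⌊√D⌋ = 7
descent: ρ → (5,-1,-3)
descent: ρ → (-3,7,1)  [lands on river]
river: ρ → (1,7,-3)
river: ρ → (-3,5,3)
river: ρ → (3,7,-1)
river: ρ → (-1,7,3)
river: ρ → (3,5,-3)
ρ-cycle length = 6 (tail of 2 descent steps not counted)

6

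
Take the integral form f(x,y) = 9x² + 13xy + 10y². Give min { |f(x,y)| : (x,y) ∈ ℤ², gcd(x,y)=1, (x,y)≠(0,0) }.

translate: b→-5 (≡13 mod 18), so (9,13,10)→(9,-5,6)
flip: (9,-5,6)→(6,5,9)
reduced (well bottom): (6,5,9) with a≤c, −a<b≤a
well minimum = a = 6

6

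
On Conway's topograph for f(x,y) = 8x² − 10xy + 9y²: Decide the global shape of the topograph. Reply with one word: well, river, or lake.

D = b²−4ac = (-10)² − 4·8·9 = -188
D < 0 ⇒ definite ⇒ every region one sign ⇒ single well

well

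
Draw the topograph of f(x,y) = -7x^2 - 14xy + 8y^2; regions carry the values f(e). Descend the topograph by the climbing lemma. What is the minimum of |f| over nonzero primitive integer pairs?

descent: ρ → (8,14,-7)  [lands on river]
river: ρ → (-7,14,8)
river: ρ → (8,18,-3)
river: ρ → (-3,18,8)
closes: descent 1, river 4
min |a| on river = 3

3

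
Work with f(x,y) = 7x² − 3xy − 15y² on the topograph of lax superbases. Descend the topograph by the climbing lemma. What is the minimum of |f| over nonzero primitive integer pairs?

descent: ρ → (-15,3,7)
descent: ρ → (7,11,-11)  [lands on river]
river: ρ → (-11,11,7)
river: ρ → (7,17,-5)
river: ρ → (-5,13,13)
river: ρ → (13,13,-5)
river: ρ → (-5,17,7)
closes: descent 2, river 6
min |a| on river = 5

5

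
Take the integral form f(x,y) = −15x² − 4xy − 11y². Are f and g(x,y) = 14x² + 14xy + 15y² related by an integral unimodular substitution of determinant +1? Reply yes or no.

D₁ = -644, D₂ = -644
f is negative-definite; reduce −f:
−f: flip: (15,4,11)→(11,-4,15)
−f: reduced (well bottom): (11,-4,15) with a≤c, −a<b≤a
flip sign back: reduced form of f is (-11,4,-15)
g: reduced (well bottom): (14,14,15) with a≤c, −a<b≤a
reduced forms (-11, 4, -15) vs (14, 14, 15) ⇒ inequivalent

no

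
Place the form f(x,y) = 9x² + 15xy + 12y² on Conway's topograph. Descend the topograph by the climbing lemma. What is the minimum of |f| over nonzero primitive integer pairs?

translate: b→-3 (≡15 mod 18), so (9,15,12)→(9,-3,6)
flip: (9,-3,6)→(6,3,9)
reduced (well bottom): (6,3,9) with a≤c, −a<b≤a
well minimum = a = 6

6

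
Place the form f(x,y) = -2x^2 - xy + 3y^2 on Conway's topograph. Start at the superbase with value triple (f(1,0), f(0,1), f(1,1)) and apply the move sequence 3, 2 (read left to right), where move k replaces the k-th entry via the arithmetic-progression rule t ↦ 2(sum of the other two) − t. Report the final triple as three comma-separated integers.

start (-2,3,0) = (f(1,0),f(0,1),f(1,1))
replace slot 3: 2·((-2)+3) − 0 = 2 → (-2,3,2)
replace slot 2: 2·((-2)+2) − 3 = -3 → (-2,-3,2)

-2,-3,2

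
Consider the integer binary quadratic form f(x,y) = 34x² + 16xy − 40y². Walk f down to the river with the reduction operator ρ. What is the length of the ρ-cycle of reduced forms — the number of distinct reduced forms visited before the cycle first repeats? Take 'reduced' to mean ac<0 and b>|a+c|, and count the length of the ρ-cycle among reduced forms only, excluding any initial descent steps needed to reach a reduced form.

D = 5696, ⌊√D⌋ = 75
river: ρ → (-40,64,10)
river: ρ → (10,56,-64)
river: ρ → (-64,72,2)
river: ρ → (2,72,-64)
river: ρ → (-64,56,10)
river: ρ → (10,64,-40)
river: ρ → (-40,16,34)
river: ρ → (34,52,-22)
river: ρ → (-22,36,50)
river: ρ → (50,64,-8)
river: ρ → (-8,64,50)
river: ρ → (50,36,-22)
river: ρ → (-22,52,34)
river: ρ → (34,16,-40)
ρ-cycle length = 14 (tail of 0 descent steps not counted)

14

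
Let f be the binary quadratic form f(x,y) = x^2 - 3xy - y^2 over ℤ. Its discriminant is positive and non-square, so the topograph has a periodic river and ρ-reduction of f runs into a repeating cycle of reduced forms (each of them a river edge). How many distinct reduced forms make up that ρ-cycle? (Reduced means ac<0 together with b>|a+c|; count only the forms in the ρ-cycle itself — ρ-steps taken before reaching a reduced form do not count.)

D = 13, ⌊√D⌋ = 3
descent: ρ → (-1,3,1)  [lands on river]
river: ρ → (1,3,-1)
ρ-cycle length = 2 (tail of 1 descent step not counted)

2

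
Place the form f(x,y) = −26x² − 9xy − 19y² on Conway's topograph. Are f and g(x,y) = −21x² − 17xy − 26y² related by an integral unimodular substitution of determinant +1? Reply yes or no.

D₁ = -1895, D₂ = -1895
f is negative-definite; reduce −f:
−f: flip: (26,9,19)→(19,-9,26)
−f: reduced (well bottom): (19,-9,26) with a≤c, −a<b≤a
flip sign back: reduced form of f is (-19,9,-26)
g is negative-definite; reduce −g:
−g: reduced (well bottom): (21,17,26) with a≤c, −a<b≤a
flip sign back: reduced form of g is (-21,-17,-26)
reduced forms (-19, 9, -26) vs (-21, -17, -26) ⇒ inequivalent

no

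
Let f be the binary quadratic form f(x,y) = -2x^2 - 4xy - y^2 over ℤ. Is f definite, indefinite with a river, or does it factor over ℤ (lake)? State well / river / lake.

D = b²−4ac = (-4)² − 4·(-2)·(-1) = 8
D > 0 non-square ⇒ indefinite ⇒ periodic river

river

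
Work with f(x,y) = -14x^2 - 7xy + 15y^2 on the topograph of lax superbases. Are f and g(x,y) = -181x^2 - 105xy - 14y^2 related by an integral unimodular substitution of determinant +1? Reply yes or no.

D₁ = 889, D₂ = 889
river cycle of f (length 42): (15, 7, -14), (-14, 21, 8), (8, 27, -5), (-5, 23, 18), (18, 13, -10), (-10, 27, 4), (4, 29, -3), (-3, 25, 22), (22, 19, -6), (-6, 29, 2), … (32 more)
river cycle of g (length 42): (-14, 21, 8), (8, 27, -5), (-5, 23, 18), (18, 13, -10), (-10, 27, 4), (4, 29, -3), (-3, 25, 22), (22, 19, -6), (-6, 29, 2), (2, 27, -20), … (32 more)
cycles coincide ⇒ equivalent

yes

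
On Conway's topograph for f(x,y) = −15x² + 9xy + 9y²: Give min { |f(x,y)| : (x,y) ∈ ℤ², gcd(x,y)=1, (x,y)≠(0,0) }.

river: ρ → (9,9,-15)
river: ρ → (-15,21,3)
river: ρ → (3,21,-15)
river: ρ → (-15,9,9)
closes: descent 0, river 4
min |a| on river = 3

3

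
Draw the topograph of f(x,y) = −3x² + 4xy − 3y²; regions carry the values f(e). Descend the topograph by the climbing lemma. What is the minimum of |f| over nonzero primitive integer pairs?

translate: b→2 (≡-4 mod 6), so (3,-4,3)→(3,2,2)
flip: (3,2,2)→(2,-2,3)
translate: b→2 (≡-2 mod 4), so (2,-2,3)→(2,2,3)
reduced (well bottom): (2,2,3) with a≤c, −a<b≤a
well minimum |f| = |-2| = 2 (negative-definite)

2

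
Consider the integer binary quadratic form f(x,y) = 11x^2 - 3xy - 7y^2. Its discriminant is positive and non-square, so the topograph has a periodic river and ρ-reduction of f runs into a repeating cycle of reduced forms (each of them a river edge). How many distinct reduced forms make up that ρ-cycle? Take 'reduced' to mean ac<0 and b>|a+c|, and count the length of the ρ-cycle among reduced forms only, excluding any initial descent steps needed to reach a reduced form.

D = 317, ⌊√D⌋ = 17
descent: ρ → (-7,17,1)  [lands on river]
river: ρ → (1,17,-7)
river: ρ → (-7,11,7)
river: ρ → (7,17,-1)
river: ρ → (-1,17,7)
river: ρ → (7,11,-7)
ρ-cycle length = 6 (tail of 1 descent step not counted)

6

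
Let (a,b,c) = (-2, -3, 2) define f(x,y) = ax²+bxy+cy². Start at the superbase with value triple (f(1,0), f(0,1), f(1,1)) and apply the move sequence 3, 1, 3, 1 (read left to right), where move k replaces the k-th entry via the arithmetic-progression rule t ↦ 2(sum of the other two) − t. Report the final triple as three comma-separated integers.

start (-2,2,-3) = (f(1,0),f(0,1),f(1,1))
replace slot 3: 2·((-2)+2) − (-3) = 3 → (-2,2,3)
replace slot 1: 2·(2+3) − (-2) = 12 → (12,2,3)
replace slot 3: 2·(12+2) − 3 = 25 → (12,2,25)
replace slot 1: 2·(2+25) − 12 = 42 → (42,2,25)

42,2,25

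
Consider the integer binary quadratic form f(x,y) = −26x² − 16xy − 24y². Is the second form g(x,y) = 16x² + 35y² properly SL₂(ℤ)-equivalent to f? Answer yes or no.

D₁ = -2240, D₂ = -2240
f is negative-definite; reduce −f:
−f: flip: (26,16,24)→(24,-16,26)
−f: reduced (well bottom): (24,-16,26) with a≤c, −a<b≤a
flip sign back: reduced form of f is (-24,16,-26)
g: reduced (well bottom): (16,0,35) with a≤c, −a<b≤a
reduced forms (-24, 16, -26) vs (16, 0, 35) ⇒ inequivalent

no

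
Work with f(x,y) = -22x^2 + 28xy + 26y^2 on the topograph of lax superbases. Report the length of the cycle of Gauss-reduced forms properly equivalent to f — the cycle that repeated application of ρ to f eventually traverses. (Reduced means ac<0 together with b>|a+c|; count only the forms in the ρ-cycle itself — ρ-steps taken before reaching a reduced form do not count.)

D = 3072, ⌊√D⌋ = 55
river: ρ → (26,24,-24)
river: ρ → (-24,24,26)
river: ρ → (26,28,-22)
river: ρ → (-22,16,32)
river: ρ → (32,48,-6)
river: ρ → (-6,48,32)
river: ρ → (32,16,-22)
river: ρ → (-22,28,26)
ρ-cycle length = 8 (tail of 0 descent steps not counted)

8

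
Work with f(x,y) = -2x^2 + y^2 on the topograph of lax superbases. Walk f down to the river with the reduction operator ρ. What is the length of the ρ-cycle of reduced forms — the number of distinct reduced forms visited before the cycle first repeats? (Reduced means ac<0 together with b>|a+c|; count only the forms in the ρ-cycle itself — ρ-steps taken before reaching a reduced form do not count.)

D = 8, ⌊√D⌋ = 2
descent: ρ → (1,2,-1)  [lands on river]
river: ρ → (-1,2,1)
ρ-cycle length = 2 (tail of 1 descent step not counted)

2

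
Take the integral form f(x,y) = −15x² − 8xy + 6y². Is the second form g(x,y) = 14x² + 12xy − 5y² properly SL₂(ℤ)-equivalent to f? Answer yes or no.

D₁ = 424, D₂ = 424
river cycle of f (length 18): (6, 20, -1), (-1, 20, 6), (6, 16, -7), (-7, 12, 10), (10, 8, -9), (-9, 10, 9), (9, 8, -10), (-10, 12, 7), (7, 16, -6), (-6, 20, 1), … (8 more)
river cycle of g (length 14): (-5, 18, 5), (5, 12, -14), (-14, 16, 3), (3, 20, -2), (-2, 20, 3), (3, 16, -14), (-14, 12, 5), (5, 18, -5), (-5, 12, 14), (14, 16, -3), … (4 more)
cycles differ ⇒ inequivalent

no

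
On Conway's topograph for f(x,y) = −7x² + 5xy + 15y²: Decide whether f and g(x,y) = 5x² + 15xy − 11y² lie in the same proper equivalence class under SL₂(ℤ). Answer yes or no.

D₁ = 445, D₂ = 445
river cycle of f (length 6): (-7, 19, 3), (3, 17, -13), (-13, 9, 7), (7, 19, -3), (-3, 17, 13), (13, 9, -7)
river cycle of g (length 10): (-11, 7, 9), (9, 11, -9), (-9, 7, 11), (11, 15, -5), (-5, 15, 11), (11, 7, -9), (-9, 11, 9), (9, 7, -11), (-11, 15, 5), (5, 15, -11)
cycles differ ⇒ inequivalent

no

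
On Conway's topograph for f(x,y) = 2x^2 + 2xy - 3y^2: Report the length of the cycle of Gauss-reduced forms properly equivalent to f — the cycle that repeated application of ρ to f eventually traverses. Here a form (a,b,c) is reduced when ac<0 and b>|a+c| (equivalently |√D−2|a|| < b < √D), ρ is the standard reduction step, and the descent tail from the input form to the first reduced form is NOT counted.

D = 28, ⌊√D⌋ = 5
river: ρ → (-3,4,1)
river: ρ → (1,4,-3)
river: ρ → (-3,2,2)
river: ρ → (2,2,-3)
ρ-cycle length = 4 (tail of 0 descent steps not counted)

4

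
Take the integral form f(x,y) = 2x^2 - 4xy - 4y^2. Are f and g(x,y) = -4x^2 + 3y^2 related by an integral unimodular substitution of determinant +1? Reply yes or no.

D₁ = 48, D₂ = 48
river cycle of f (length 2): (-4, 4, 2), (2, 4, -4)
river cycle of g (length 2): (3, 6, -1), (-1, 6, 3)
cycles differ ⇒ inequivalent

no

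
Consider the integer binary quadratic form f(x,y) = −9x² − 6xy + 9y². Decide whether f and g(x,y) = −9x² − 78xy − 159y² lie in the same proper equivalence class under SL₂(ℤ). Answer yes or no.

D₁ = 360, D₂ = 360
river cycle of f (length 6): (9, 6, -9), (-9, 12, 6), (6, 12, -9), (-9, 6, 9), (9, 12, -6), (-6, 12, 9)
river cycle of g (length 6): (-9, 12, 6), (6, 12, -9), (-9, 6, 9), (9, 12, -6), (-6, 12, 9), (9, 6, -9)
cycles coincide ⇒ equivalent

yes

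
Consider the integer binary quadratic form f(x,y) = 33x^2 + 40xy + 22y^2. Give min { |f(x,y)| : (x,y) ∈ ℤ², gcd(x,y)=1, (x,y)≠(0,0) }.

translate: b→-26 (≡40 mod 66), so (33,40,22)→(33,-26,15)
flip: (33,-26,15)→(15,26,33)
translate: b→-4 (≡26 mod 30), so (15,26,33)→(15,-4,22)
reduced (well bottom): (15,-4,22) with a≤c, −a<b≤a
well minimum = a = 15

15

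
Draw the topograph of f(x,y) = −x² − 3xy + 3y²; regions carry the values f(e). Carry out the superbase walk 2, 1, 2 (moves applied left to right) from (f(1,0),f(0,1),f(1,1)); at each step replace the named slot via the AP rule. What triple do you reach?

start (-1,3,-1) = (f(1,0),f(0,1),f(1,1))
replace slot 2: 2·((-1)+(-1)) − 3 = -7 → (-1,-7,-1)
replace slot 1: 2·((-7)+(-1)) − (-1) = -15 → (-15,-7,-1)
replace slot 2: 2·((-15)+(-1)) − (-7) = -25 → (-15,-25,-1)

-15,-25,-1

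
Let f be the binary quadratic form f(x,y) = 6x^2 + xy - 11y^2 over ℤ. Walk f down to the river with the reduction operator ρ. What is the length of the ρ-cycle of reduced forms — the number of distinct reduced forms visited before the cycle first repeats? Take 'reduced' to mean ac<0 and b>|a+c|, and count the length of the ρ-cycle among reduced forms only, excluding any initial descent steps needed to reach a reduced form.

D = 265, ⌊√D⌋ = 16
descent: ρ → (-11,-1,6)
descent: ρ → (6,13,-4)  [lands on river]
river: ρ → (-4,11,9)
river: ρ → (9,7,-6)
river: ρ → (-6,5,10)
river: ρ → (10,15,-1)
river: ρ → (-1,15,10)
river: ρ → (10,5,-6)
river: ρ → (-6,7,9)
river: ρ → (9,11,-4)
river: ρ → (-4,13,6)
river: ρ → (6,11,-6)
river: ρ → (-6,13,4)
river: ρ → (4,11,-9)
river: ρ → (-9,7,6)
river: ρ → (6,5,-10)
river: ρ → (-10,15,1)
river: ρ → (1,15,-10)
river: ρ → (-10,5,6)
river: ρ → (6,7,-9)
river: ρ → (-9,11,4)
river: ρ → (4,13,-6)
river: ρ → (-6,11,6)
ρ-cycle length = 22 (tail of 2 descent steps not counted)

22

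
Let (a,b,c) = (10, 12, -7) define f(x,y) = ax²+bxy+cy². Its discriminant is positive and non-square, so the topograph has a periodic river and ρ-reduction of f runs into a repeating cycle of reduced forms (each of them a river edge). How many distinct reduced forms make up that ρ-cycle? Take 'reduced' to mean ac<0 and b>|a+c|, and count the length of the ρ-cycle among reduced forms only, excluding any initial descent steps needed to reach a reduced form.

D = 424, ⌊√D⌋ = 20
river: ρ → (-7,16,6)
river: ρ → (6,20,-1)
river: ρ → (-1,20,6)
river: ρ → (6,16,-7)
river: ρ → (-7,12,10)
river: ρ → (10,8,-9)
river: ρ → (-9,10,9)
river: ρ → (9,8,-10)
river: ρ → (-10,12,7)
river: ρ → (7,16,-6)
river: ρ → (-6,20,1)
river: ρ → (1,20,-6)
river: ρ → (-6,16,7)
river: ρ → (7,12,-10)
river: ρ → (-10,8,9)
river: ρ → (9,10,-9)
river: ρ → (-9,8,10)
river: ρ → (10,12,-7)
ρ-cycle length = 18 (tail of 0 descent steps not counted)

18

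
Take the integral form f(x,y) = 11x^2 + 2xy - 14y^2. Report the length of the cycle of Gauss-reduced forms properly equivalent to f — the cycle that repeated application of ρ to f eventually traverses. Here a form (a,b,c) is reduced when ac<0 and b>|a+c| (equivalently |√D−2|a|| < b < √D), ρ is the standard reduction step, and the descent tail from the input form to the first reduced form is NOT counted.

D = 620, ⌊√D⌋ = 24
descent: ρ → (-14,-2,11)
descent: ρ → (11,24,-1)  [lands on river]
river: ρ → (-1,24,11)
river: ρ → (11,20,-5)
river: ρ → (-5,20,11)
ρ-cycle length = 4 (tail of 2 descent steps not counted)

4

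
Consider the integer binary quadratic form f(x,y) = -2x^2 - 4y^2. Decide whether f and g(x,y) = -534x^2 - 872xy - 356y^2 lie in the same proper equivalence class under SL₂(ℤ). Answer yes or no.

D₁ = -32, D₂ = -32
f is negative-definite; reduce −f:
−f: reduced (well bottom): (2,0,4) with a≤c, −a<b≤a
flip sign back: reduced form of f is (-2,0,-4)
g is negative-definite; reduce −g:
−g: translate: b→-196 (≡872 mod 1068), so (534,872,356)→(534,-196,18)
−g: flip: (534,-196,18)→(18,196,534)
−g: translate: b→16 (≡196 mod 36), so (18,196,534)→(18,16,4)
−g: flip: (18,16,4)→(4,-16,18)
−g: translate: b→0 (≡-16 mod 8), so (4,-16,18)→(4,0,2)
−g: flip: (4,0,2)→(2,0,4)
−g: reduced (well bottom): (2,0,4) with a≤c, −a<b≤a
flip sign back: reduced form of g is (-2,0,-4)
reduced forms (-2, 0, -4) vs (-2, 0, -4) ⇒ equivalent

yes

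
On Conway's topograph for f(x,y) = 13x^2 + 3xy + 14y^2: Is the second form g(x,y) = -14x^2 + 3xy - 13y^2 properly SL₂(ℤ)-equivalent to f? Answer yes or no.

D₁ = -719, D₂ = -719
f: reduced (well bottom): (13,3,14) with a≤c, −a<b≤a
g is negative-definite; reduce −g:
−g: flip: (14,-3,13)→(13,3,14)
−g: reduced (well bottom): (13,3,14) with a≤c, −a<b≤a
flip sign back: reduced form of g is (-13,-3,-14)
reduced forms (13, 3, 14) vs (-13, -3, -14) ⇒ inequivalent

no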